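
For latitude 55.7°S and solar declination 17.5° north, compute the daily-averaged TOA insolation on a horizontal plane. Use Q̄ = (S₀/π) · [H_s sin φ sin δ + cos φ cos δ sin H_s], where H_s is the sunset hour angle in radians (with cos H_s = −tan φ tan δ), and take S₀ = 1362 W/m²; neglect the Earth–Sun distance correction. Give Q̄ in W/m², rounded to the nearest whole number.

89 W/m²

−tan φ tan δ = −(-1.4659)(0.3153) = 0.4622; H_s = arccos(0.4622) = 62.47°. In radians, H_s = 1.0903.
H_s sin φ sin δ = 1.0903 × -0.8261 × 0.3007 = -0.2708.
cos φ cos δ sin H_s = 0.5635 × 0.9537 × 0.8868 = 0.4766.
Q̄ = (1362/π) × (-0.2708 + 0.4766) = 433.54 × 0.2058 = 89.22 W/m².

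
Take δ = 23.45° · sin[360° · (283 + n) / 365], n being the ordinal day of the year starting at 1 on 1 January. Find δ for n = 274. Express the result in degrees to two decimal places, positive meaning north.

360 × (283 + 274) / 365 = 549.370°; sin(549.370°) = -0.1628.
δ = 23.45 × -0.1628 = -3.818° ≈ -3.82°.

-3.82°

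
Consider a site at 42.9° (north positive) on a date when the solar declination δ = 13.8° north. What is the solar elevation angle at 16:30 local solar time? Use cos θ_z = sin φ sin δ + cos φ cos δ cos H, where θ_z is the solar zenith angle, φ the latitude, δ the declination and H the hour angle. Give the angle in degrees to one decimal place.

Hour angle H = 15° × (16.5 − 12) = 67.50°.
cos θ_z = sin φ sin δ + cos φ cos δ cos H = (0.6807)(0.2385) + (0.7325)(0.9711)(0.3827) = 0.4346.
θ_z = arccos(0.4346) = 64.24°, so the elevation is 90° − 64.24° = 25.76°.

25.8°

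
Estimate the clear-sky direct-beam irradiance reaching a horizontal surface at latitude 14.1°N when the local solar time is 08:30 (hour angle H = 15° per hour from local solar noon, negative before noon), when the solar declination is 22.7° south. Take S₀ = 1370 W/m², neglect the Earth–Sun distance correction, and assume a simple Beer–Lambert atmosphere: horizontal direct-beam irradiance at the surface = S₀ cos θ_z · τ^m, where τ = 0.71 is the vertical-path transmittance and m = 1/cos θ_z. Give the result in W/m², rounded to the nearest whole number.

289 W/m²

Hour angle H = 15° × (8.5 − 12) = -52.50°.
cos θ_z = sin(14.1°) sin(-22.7°) + cos(14.1°) cos(-22.7°) cos(-52.50°) = -0.0940 + 0.5447 = 0.4507.
Air mass m = 1/cos θ_z = 1/0.4507 = 2.219; τ^m = 0.71^2.219 = 0.4677.
Surface direct beam = 1370 × 0.4507 × 0.4677 = 288.79 W/m².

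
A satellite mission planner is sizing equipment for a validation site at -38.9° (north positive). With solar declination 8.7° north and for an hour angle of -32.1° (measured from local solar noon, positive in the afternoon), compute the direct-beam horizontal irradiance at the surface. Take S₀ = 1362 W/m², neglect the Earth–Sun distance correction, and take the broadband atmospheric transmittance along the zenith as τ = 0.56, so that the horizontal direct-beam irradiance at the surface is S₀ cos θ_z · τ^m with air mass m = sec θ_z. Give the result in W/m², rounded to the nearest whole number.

268 W/m²

With φ = -38.9°, δ = 8.7°, H = -32.10°: sin φ sin δ = -0.0950, cos φ cos δ cos H = 0.6517, so cos θ_z = 0.5567.
Air mass m = 1/cos θ_z = 1/0.5567 = 1.796; τ^m = 0.56^1.796 = 0.3530.
Surface direct beam = 1362 × 0.5567 × 0.3530 = 267.65 W/m².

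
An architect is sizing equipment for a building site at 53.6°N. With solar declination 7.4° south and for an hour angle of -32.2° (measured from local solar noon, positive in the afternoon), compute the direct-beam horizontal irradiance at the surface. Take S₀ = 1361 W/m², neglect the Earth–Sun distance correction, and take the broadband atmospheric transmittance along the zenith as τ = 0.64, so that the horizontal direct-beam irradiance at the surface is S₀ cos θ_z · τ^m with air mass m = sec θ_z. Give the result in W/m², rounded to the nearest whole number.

173 W/m²

cos θ_z = sin(53.6°) sin(-7.4°) + cos(53.6°) cos(-7.4°) cos(-32.20°) = -0.1037 + 0.4980 = 0.3943.
Air mass m = 1/cos θ_z = 1/0.3943 = 2.536; τ^m = 0.64^2.536 = 0.3225.
Surface direct beam = 1361 × 0.3943 × 0.3225 = 173.07 W/m².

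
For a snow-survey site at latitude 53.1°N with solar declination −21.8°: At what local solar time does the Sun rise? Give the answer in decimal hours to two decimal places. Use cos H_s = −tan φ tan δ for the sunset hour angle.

8.15 h

The sunset hour angle satisfies cos H_s = −tan φ tan δ = 0.5327, giving H_s = 57.81°.
Sunrise is at 12 − H_s/15 = 12 − 3.854 = 8.146 h local solar time.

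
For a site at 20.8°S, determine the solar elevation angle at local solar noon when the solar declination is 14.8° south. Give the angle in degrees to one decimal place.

84.0°

At local solar noon the hour angle is zero, so the elevation is 90° − |φ − δ| = 90° − |-20.8° − (-14.8°)| = 90° − 6.0° = 84.0°.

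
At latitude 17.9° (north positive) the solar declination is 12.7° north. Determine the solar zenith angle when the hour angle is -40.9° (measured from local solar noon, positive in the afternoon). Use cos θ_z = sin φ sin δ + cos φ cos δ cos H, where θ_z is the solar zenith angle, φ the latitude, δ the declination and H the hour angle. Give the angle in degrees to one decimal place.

39.7°

With φ = 17.9°, δ = 12.7°, H = -40.90°: sin φ sin δ = 0.0676, cos φ cos δ cos H = 0.7017, so cos θ_z = 0.7693.
θ_z = arccos(0.7693) = 39.71°.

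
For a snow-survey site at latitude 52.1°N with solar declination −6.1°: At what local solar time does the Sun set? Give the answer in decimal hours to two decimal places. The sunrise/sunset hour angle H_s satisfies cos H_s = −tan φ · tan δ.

cos H_s = −tan(52.1°) · tan(-6.1°) = 0.1373, so H_s = arccos(0.1373) = 82.11°.
Sunset is at 12 + H_s/15 = 12 + 5.474 = 17.474 h local solar time.

17.47 h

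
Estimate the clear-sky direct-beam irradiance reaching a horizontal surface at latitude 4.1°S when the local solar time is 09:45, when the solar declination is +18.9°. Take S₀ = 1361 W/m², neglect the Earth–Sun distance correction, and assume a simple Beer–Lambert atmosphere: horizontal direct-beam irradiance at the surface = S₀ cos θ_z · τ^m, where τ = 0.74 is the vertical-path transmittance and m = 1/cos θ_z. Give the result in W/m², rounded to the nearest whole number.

Hour angle H = 15° × (9.75 − 12) = -33.75°.
cos θ_z = sin φ sin δ + cos φ cos δ cos H = (-0.0715)(0.3239) + (0.9974)(0.9461)(0.8315) = 0.7615.
Air mass m = 1/cos θ_z = 1/0.7615 = 1.313; τ^m = 0.74^1.313 = 0.6734.
Surface direct beam = 1361 × 0.7615 × 0.6734 = 697.91 W/m².

698 W/m²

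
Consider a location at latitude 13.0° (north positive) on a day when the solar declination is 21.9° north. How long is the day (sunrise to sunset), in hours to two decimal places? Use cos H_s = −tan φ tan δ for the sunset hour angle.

12.71 hours

The sunset hour angle satisfies cos H_s = −tan φ tan δ = -0.0928, giving H_s = 95.32°.
Day length = 2 H_s / 15° h⁻¹ = 190.64° / 15 = 12.709 h.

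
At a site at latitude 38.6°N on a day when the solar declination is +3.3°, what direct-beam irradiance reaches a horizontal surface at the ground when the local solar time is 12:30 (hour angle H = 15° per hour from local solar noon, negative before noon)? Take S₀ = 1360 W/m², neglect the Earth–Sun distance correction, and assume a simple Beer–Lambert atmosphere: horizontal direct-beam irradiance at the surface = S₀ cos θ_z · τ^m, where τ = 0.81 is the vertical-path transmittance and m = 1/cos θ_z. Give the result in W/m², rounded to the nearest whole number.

Hour angle H = 15° × (12.5 − 12) = 7.50°.
cos θ_z = sin φ sin δ + cos φ cos δ cos H = (0.6239)(0.0576) + (0.7815)(0.9983)(0.9914) = 0.8094.
Air mass m = 1/cos θ_z = 1/0.8094 = 1.235; τ^m = 0.81^1.235 = 0.7709.
Surface direct beam = 1360 × 0.8094 × 0.7709 = 848.59 W/m².

849 W/m²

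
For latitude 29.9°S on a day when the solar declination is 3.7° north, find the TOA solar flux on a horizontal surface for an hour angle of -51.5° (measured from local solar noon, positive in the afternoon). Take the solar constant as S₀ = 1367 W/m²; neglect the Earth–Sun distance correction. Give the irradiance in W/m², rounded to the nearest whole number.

692 W/m²

With φ = -29.9°, δ = 3.7°, H = -51.50°: sin φ sin δ = -0.0322, cos φ cos δ cos H = 0.5385, so cos θ_z = 0.5063.
Top-of-atmosphere irradiance = S₀ cos θ_z = 1367 × 0.5063 = 692.11 W/m².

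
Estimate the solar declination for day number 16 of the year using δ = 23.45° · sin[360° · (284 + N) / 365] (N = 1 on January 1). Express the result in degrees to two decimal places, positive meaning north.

-21.10°

360 × (284 + 16) / 365 = 295.890°; sin(295.890°) = -0.8996.
δ = 23.45 × -0.8996 = -21.096° ≈ -21.10°.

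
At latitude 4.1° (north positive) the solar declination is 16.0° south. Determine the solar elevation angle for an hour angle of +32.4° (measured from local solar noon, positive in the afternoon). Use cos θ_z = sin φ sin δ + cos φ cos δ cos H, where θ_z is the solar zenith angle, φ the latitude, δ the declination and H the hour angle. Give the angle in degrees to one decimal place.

cos θ_z = sin φ sin δ + cos φ cos δ cos H = (0.0715)(-0.2756) + (0.9974)(0.9613)(0.8443) = 0.7898.
θ_z = arccos(0.7898) = 37.83°, so the elevation is 90° − 37.83° = 52.17°.

52.2°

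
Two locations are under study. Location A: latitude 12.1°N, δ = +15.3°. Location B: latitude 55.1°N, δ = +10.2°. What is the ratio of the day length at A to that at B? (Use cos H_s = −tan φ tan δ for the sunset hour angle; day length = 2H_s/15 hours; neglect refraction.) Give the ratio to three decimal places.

A: H_s = arccos(−tan 12.1° · tan 15.3°) = 93.36°, so 2H_s/15 = 12.4480 h.
B: H_s = arccos(−tan 55.1° · tan 10.2°) = 104.95°, so 2H_s/15 = 13.9933 h.
Ratio A/B = 12.4480 / 13.9933 = 0.8896.

0.890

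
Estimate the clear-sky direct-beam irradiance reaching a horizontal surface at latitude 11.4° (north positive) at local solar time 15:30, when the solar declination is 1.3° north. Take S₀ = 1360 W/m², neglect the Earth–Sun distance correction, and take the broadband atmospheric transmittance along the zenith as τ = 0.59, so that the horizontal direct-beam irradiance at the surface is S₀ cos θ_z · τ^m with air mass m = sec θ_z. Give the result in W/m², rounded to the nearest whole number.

340 W/m²

Hour angle H = 15° × (15.5 − 12) = 52.50°.
With φ = 11.4°, δ = 1.3°, H = 52.50°: sin φ sin δ = 0.0045, cos φ cos δ cos H = 0.5966, so cos θ_z = 0.6011.
Air mass m = 1/cos θ_z = 1/0.6011 = 1.664; τ^m = 0.59^1.664 = 0.4156.
Surface direct beam = 1360 × 0.6011 × 0.4156 = 339.75 W/m².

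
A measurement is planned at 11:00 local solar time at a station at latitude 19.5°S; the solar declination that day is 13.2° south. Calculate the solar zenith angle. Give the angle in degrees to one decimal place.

15.7°

Hour angle H = 15° × (11 − 12) = -15.00°.
cos θ_z = sin φ sin δ + cos φ cos δ cos H = (-0.3338)(-0.2284) + (0.9426)(0.9736)(0.9659) = 0.9627.
θ_z = arccos(0.9627) = 15.70°.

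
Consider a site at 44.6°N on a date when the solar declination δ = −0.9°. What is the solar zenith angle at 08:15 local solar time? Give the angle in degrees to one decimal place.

67.4°

Hour angle H = 15° × (8.25 − 12) = -56.25°.
With φ = 44.6°, δ = -0.9°, H = -56.25°: sin φ sin δ = -0.0110, cos φ cos δ cos H = 0.3955, so cos θ_z = 0.3845.
θ_z = arccos(0.3845) = 67.39°.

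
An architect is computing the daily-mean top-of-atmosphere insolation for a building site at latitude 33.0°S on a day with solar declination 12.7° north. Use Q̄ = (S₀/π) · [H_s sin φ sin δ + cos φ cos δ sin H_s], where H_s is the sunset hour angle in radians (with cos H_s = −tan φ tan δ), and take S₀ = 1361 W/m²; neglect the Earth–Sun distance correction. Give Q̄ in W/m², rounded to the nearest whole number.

−tan φ tan δ = −(-0.6494)(0.2254) = 0.1464; H_s = arccos(0.1464) = 81.58°. In radians, H_s = 1.4238.
H_s sin φ sin δ = 1.4238 × -0.5446 × 0.2198 = -0.1704.
cos φ cos δ sin H_s = 0.8387 × 0.9755 × 0.9892 = 0.8093.
Q̄ = (1361/π) × (-0.1704 + 0.8093) = 433.22 × 0.6389 = 276.78 W/m².

277 W/m²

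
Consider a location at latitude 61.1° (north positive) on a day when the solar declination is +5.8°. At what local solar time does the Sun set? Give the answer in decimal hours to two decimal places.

cos H_s = −tan(61.1°) · tan(5.8°) = -0.1840, so H_s = arccos(-0.1840) = 100.60°.
Sunset is at 12 + H_s/15 = 12 + 6.707 = 18.707 h local solar time.

18.71 h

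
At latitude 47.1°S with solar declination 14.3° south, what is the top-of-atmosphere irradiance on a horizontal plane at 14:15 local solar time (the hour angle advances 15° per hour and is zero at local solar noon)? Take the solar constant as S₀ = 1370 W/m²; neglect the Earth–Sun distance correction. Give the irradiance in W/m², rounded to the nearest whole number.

999 W/m²

Hour angle H = 15° × (14.25 − 12) = 33.75°.
cos θ_z = sin φ sin δ + cos φ cos δ cos H = (-0.7325)(-0.2470) + (0.6807)(0.9690)(0.8315) = 0.7294.
Top-of-atmosphere irradiance = S₀ cos θ_z = 1370 × 0.7294 = 999.28 W/m².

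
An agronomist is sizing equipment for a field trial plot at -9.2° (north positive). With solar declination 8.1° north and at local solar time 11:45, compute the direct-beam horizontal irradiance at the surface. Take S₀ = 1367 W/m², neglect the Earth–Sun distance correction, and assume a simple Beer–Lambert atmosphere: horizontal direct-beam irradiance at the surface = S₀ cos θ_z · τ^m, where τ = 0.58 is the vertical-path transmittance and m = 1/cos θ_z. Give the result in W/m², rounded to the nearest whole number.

735 W/m²

Hour angle H = 15° × (11.75 − 12) = -3.75°.
cos θ_z = sin φ sin δ + cos φ cos δ cos H = (-0.1599)(0.1409) + (0.9871)(0.9900)(0.9979) = 0.9526.
Air mass m = 1/cos θ_z = 1/0.9526 = 1.050; τ^m = 0.58^1.050 = 0.5644.
Surface direct beam = 1367 × 0.9526 × 0.5644 = 734.96 W/m².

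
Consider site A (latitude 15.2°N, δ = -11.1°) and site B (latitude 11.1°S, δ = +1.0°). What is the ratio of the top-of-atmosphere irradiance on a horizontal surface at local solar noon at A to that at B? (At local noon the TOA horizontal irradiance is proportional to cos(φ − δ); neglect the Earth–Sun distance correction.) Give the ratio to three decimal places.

A: cos θ_z = cos(15.2° − (-11.1°)) = 0.8965.
B: cos θ_z = cos(-11.1° − (1.0°)) = 0.9778.
Ratio A/B = 0.8965 / 0.9778 = 0.9169.

0.917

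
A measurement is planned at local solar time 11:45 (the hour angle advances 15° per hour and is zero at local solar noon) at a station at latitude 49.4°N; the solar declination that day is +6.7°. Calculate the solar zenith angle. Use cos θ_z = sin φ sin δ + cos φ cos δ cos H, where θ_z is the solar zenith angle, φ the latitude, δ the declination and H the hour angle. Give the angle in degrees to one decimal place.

42.8°

Hour angle H = 15° × (11.75 − 12) = -3.75°.
With φ = 49.4°, δ = 6.7°, H = -3.75°: sin φ sin δ = 0.0886, cos φ cos δ cos H = 0.6449, so cos θ_z = 0.7335.
θ_z = arccos(0.7335) = 42.82°.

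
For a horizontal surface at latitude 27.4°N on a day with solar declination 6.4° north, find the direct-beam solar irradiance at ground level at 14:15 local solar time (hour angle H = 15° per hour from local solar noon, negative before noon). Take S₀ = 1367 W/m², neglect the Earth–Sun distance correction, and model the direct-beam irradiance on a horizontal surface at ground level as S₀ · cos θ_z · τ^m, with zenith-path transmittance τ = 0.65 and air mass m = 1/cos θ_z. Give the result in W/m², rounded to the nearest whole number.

Hour angle H = 15° × (14.25 − 12) = 33.75°.
cos θ_z = sin φ sin δ + cos φ cos δ cos H = (0.4602)(0.1115) + (0.8878)(0.9938)(0.8315) = 0.7849.
Air mass m = 1/cos θ_z = 1/0.7849 = 1.274; τ^m = 0.65^1.274 = 0.5776.
Surface direct beam = 1367 × 0.7849 × 0.5776 = 619.74 W/m².

620 W/m²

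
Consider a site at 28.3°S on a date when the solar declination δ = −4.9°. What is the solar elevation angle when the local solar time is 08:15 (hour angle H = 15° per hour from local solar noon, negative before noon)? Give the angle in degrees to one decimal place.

Hour angle H = 15° × (8.25 − 12) = -56.25°.
cos θ_z = sin φ sin δ + cos φ cos δ cos H = (-0.4741)(-0.0854) + (0.8805)(0.9963)(0.5556) = 0.5279.
θ_z = arccos(0.5279) = 58.14°, so the elevation is 90° − 58.14° = 31.86°.

31.9°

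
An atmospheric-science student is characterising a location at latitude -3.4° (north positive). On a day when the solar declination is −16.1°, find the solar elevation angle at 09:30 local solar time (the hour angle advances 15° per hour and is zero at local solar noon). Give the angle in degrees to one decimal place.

Hour angle H = 15° × (9.5 − 12) = -37.50°.
cos θ_z = sin(-3.4°) sin(-16.1°) + cos(-3.4°) cos(-16.1°) cos(-37.50°) = 0.0164 + 0.7609 = 0.7773.
θ_z = arccos(0.7773) = 38.99°, so the elevation is 90° − 38.99° = 51.01°.

51.0°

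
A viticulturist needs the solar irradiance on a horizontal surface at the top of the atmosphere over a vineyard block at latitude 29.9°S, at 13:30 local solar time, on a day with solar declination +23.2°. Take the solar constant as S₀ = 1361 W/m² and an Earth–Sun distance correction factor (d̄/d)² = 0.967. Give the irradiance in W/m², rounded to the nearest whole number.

710 W/m²

Hour angle H = 15° × (13.5 − 12) = 22.50°.
cos θ_z = sin(-29.9°) sin(23.2°) + cos(-29.9°) cos(23.2°) cos(22.50°) = -0.1964 + 0.7361 = 0.5397.
Top-of-atmosphere irradiance = S₀ (d̄/d)² cos θ_z = 1361 × 0.967 × 0.5397 = 710.29 W/m².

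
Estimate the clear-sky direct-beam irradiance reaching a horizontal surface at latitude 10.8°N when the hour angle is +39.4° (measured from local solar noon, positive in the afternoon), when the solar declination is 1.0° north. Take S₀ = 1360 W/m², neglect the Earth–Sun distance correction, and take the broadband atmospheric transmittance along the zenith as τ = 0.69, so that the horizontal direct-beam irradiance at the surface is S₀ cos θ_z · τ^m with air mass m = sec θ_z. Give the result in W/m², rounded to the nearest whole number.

cos θ_z = sin φ sin δ + cos φ cos δ cos H = (0.1874)(0.0175) + (0.9823)(0.9998)(0.7727) = 0.7622.
Air mass m = 1/cos θ_z = 1/0.7622 = 1.312; τ^m = 0.69^1.312 = 0.6146.
Surface direct beam = 1360 × 0.7622 × 0.6146 = 637.09 W/m².

637 W/m²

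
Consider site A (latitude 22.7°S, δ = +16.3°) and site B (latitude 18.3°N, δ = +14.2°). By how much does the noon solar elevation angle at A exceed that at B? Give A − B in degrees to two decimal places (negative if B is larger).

A: 90° − |-22.7 − (16.3)| = 51.00°.
B: 90° − |18.3 − (14.2)| = 85.90°.
A − B = 51.00 − 85.90 = -34.90°.

-34.90°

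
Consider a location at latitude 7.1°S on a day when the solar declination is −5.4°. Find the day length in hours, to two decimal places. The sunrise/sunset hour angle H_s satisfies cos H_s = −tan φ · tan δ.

cos H_s = −tan(-7.1°) · tan(-5.4°) = -0.0118, so H_s = arccos(-0.0118) = 90.68°.
Day length = 2 H_s / 15° h⁻¹ = 181.36° / 15 = 12.091 h.

12.09 hours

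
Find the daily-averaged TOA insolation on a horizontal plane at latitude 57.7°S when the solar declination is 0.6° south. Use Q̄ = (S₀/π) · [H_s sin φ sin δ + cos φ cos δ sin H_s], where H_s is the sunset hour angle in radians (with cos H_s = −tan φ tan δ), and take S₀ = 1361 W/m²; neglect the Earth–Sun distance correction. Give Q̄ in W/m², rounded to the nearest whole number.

238 W/m²

The sunset hour angle satisfies cos H_s = −tan φ tan δ = -0.0166, giving H_s = 90.95°. In radians, H_s = 1.5874.
H_s sin φ sin δ = 1.5874 × -0.8453 × -0.0105 = 0.0141.
cos φ cos δ sin H_s = 0.5344 × 0.9999 × 0.9999 = 0.5343.
Q̄ = (1361/π) × (0.0141 + 0.5343) = 433.22 × 0.5484 = 237.58 W/m².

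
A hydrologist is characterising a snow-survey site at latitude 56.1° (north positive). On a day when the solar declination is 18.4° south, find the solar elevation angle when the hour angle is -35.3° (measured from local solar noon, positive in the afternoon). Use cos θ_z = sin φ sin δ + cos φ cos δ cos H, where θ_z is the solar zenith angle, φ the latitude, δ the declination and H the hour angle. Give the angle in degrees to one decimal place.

9.8°

With φ = 56.1°, δ = -18.4°, H = -35.30°: sin φ sin δ = -0.2620, cos φ cos δ cos H = 0.4319, so cos θ_z = 0.1699.
θ_z = arccos(0.1699) = 80.22°, so the elevation is 90° − 80.22° = 9.78°.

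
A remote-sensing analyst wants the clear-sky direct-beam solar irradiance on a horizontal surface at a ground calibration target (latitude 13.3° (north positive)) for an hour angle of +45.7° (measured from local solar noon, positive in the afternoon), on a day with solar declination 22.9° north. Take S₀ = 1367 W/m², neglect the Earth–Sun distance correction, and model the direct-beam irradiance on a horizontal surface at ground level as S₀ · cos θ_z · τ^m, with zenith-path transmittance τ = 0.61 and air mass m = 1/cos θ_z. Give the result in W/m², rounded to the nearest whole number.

cos θ_z = sin φ sin δ + cos φ cos δ cos H = (0.2300)(0.3891) + (0.9732)(0.9212)(0.6984) = 0.7156.
Air mass m = 1/cos θ_z = 1/0.7156 = 1.397; τ^m = 0.61^1.397 = 0.5013.
Surface direct beam = 1367 × 0.7156 × 0.5013 = 490.38 W/m².

490 W/m²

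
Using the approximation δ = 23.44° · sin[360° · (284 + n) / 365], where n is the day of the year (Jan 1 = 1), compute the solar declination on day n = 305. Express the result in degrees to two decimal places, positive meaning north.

-15.36°

360 × (284 + 305) / 365 = 580.932°; sin(580.932°) = -0.6552.
δ = 23.44 × -0.6552 = -15.358° ≈ -15.36°.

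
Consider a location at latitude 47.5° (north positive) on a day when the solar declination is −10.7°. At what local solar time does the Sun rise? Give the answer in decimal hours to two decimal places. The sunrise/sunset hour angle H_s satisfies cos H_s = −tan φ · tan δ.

cos H_s = −tan(47.5°) · tan(-10.7°) = 0.2062, so H_s = arccos(0.2062) = 78.10°.
Sunrise is at 12 − H_s/15 = 12 − 5.207 = 6.793 h local solar time.

6.79 h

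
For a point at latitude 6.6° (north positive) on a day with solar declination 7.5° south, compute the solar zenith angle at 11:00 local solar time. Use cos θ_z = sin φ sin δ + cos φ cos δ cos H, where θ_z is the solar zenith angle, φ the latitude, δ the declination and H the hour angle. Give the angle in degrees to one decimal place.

20.6°

Hour angle H = 15° × (11 − 12) = -15.00°.
cos θ_z = sin φ sin δ + cos φ cos δ cos H = (0.1149)(-0.1305) + (0.9934)(0.9914)(0.9659) = 0.9363.
θ_z = arccos(0.9363) = 20.56°.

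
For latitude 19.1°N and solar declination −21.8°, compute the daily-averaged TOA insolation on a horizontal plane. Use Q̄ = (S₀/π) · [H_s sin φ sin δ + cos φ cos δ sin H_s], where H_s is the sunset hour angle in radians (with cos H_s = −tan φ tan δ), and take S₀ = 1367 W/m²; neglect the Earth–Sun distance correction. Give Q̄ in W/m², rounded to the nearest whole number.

302 W/m²

−tan φ tan δ = −(0.3463)(-0.4000) = 0.1385; H_s = arccos(0.1385) = 82.04°. In radians, H_s = 1.4319.
H_s sin φ sin δ = 1.4319 × 0.3272 × -0.3714 = -0.1740.
cos φ cos δ sin H_s = 0.9449 × 0.9285 × 0.9904 = 0.8689.
Q̄ = (1367/π) × (-0.1740 + 0.8689) = 435.13 × 0.6949 = 302.37 W/m².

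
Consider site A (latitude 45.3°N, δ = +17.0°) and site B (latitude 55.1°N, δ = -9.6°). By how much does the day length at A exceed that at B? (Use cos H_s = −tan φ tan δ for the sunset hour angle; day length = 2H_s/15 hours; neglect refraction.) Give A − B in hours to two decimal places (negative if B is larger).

A: H_s = arccos(−tan 45.3° · tan 17.0°) = 108.00°, so 2H_s/15 = 14.4000 h.
B: H_s = arccos(−tan 55.1° · tan -9.6°) = 75.97°, so 2H_s/15 = 10.1293 h.
A − B = 14.4000 − 10.1293 = 4.2707 h.

+4.27 h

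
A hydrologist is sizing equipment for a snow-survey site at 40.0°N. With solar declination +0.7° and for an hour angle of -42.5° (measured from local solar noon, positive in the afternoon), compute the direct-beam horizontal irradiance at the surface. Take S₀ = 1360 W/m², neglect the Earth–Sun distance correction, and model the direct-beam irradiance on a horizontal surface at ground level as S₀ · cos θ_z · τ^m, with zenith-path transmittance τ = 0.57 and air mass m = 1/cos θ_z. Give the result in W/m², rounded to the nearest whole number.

cos θ_z = sin φ sin δ + cos φ cos δ cos H = (0.6428)(0.0122) + (0.7660)(0.9999)(0.7373) = 0.5726.
Air mass m = 1/cos θ_z = 1/0.5726 = 1.746; τ^m = 0.57^1.746 = 0.3748.
Surface direct beam = 1360 × 0.5726 × 0.3748 = 291.87 W/m².

292 W/m²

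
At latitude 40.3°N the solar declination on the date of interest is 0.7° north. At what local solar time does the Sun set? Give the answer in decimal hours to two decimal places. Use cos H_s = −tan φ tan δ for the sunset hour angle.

18.04 h

cos H_s = −tan(40.3°) · tan(0.7°) = -0.0104, so H_s = arccos(-0.0104) = 90.60°.
Sunset is at 12 + H_s/15 = 12 + 6.040 = 18.040 h local solar time.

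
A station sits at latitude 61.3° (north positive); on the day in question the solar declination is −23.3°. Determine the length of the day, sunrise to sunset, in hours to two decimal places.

5.08 hours

The sunset hour angle satisfies cos H_s = −tan φ tan δ = 0.7866, giving H_s = 38.13°.
Day length = 2 H_s / 15° h⁻¹ = 76.26° / 15 = 5.084 h.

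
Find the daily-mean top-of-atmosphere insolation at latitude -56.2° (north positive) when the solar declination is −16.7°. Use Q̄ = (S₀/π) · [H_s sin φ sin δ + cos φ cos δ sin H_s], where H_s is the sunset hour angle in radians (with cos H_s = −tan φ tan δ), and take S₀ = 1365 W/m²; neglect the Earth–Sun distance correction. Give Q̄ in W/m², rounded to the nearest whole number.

418 W/m²

cos H_s = −tan(-56.2°) · tan(-16.7°) = -0.4482, so H_s = arccos(-0.4482) = 116.63°. In radians, H_s = 2.0356.
H_s sin φ sin δ = 2.0356 × -0.8310 × -0.2874 = 0.4862.
cos φ cos δ sin H_s = 0.5563 × 0.9578 × 0.8939 = 0.4763.
Q̄ = (1365/π) × (0.4862 + 0.4763) = 434.49 × 0.9625 = 418.20 W/m².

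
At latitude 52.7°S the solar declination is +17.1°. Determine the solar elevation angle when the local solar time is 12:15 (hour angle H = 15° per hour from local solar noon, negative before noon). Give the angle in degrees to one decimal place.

Hour angle H = 15° × (12.25 − 12) = 3.75°.
With φ = -52.7°, δ = 17.1°, H = 3.75°: sin φ sin δ = -0.2339, cos φ cos δ cos H = 0.5780, so cos θ_z = 0.3441.
θ_z = arccos(0.3441) = 69.87°, so the elevation is 90° − 69.87° = 20.13°.

20.1°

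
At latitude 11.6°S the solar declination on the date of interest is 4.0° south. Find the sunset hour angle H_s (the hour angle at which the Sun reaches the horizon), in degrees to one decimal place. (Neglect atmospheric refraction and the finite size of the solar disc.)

90.8°

cos H_s = −tan(-11.6°) · tan(-4.0°) = -0.0144, so H_s = arccos(-0.0144) = 90.83°.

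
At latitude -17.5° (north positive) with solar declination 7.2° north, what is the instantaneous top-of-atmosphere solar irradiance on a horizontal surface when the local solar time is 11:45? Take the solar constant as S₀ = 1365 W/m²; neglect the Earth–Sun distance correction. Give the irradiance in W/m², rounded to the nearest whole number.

1237 W/m²

Hour angle H = 15° × (11.75 − 12) = -3.75°.
With φ = -17.5°, δ = 7.2°, H = -3.75°: sin φ sin δ = -0.0377, cos φ cos δ cos H = 0.9442, so cos θ_z = 0.9065.
Top-of-atmosphere irradiance = S₀ cos θ_z = 1365 × 0.9065 = 1237.37 W/m².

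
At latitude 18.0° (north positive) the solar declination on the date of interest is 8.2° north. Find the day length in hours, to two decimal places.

12.36 hours

−tan φ tan δ = −(0.3249)(0.1441) = -0.0468; H_s = arccos(-0.0468) = 92.68°.
Day length = 2 H_s / 15° h⁻¹ = 185.36° / 15 = 12.357 h.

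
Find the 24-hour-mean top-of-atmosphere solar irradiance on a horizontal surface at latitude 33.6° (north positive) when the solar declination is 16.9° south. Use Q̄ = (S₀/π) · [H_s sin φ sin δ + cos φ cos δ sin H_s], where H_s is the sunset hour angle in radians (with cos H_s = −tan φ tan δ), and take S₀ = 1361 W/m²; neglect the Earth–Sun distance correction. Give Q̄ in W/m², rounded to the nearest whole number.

243 W/m²

−tan φ tan δ = −(0.6644)(-0.3038) = 0.2018; H_s = arccos(0.2018) = 78.36°. In radians, H_s = 1.3676.
H_s sin φ sin δ = 1.3676 × 0.5534 × -0.2907 = -0.2200.
cos φ cos δ sin H_s = 0.8329 × 0.9568 × 0.9794 = 0.7805.
Q̄ = (1361/π) × (-0.2200 + 0.7805) = 433.22 × 0.5605 = 242.82 W/m².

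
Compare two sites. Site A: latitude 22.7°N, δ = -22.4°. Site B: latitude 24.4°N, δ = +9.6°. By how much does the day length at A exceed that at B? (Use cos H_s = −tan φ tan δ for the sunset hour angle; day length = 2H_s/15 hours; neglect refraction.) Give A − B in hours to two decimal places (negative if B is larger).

-1.91 h

A: H_s = arccos(−tan 22.7° · tan -22.4°) = 80.07°, so 2H_s/15 = 10.6760 h.
B: H_s = arccos(−tan 24.4° · tan 9.6°) = 94.40°, so 2H_s/15 = 12.5867 h.
A − B = 10.6760 − 12.5867 = -1.9107 h.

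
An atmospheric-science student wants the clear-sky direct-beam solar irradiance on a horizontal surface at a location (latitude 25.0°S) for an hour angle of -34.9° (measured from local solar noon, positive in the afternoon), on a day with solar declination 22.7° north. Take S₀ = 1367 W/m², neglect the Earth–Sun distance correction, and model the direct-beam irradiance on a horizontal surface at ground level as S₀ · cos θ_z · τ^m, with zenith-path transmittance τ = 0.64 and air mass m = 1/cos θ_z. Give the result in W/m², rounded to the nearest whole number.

304 W/m²

cos θ_z = sin(-25.0°) sin(22.7°) + cos(-25.0°) cos(22.7°) cos(-34.90°) = -0.1631 + 0.6857 = 0.5226.
Air mass m = 1/cos θ_z = 1/0.5226 = 1.914; τ^m = 0.64^1.914 = 0.4256.
Surface direct beam = 1367 × 0.5226 × 0.4256 = 304.05 W/m².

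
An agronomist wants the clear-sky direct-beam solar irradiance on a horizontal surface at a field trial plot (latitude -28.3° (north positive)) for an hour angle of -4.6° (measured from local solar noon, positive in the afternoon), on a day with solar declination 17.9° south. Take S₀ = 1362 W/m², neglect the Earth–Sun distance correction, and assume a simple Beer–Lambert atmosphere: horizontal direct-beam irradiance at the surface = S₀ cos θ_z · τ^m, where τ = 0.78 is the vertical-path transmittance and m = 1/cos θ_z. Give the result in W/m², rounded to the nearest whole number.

cos θ_z = sin(-28.3°) sin(-17.9°) + cos(-28.3°) cos(-17.9°) cos(-4.60°) = 0.1457 + 0.8352 = 0.9809.
Air mass m = 1/cos θ_z = 1/0.9809 = 1.019; τ^m = 0.78^1.019 = 0.7763.
Surface direct beam = 1362 × 0.9809 × 0.7763 = 1037.13 W/m².

1037 W/m²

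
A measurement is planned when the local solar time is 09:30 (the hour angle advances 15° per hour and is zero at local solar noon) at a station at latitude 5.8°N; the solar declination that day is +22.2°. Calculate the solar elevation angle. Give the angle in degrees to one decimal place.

Hour angle H = 15° × (9.5 − 12) = -37.50°.
cos θ_z = sin φ sin δ + cos φ cos δ cos H = (0.1011)(0.3778) + (0.9949)(0.9259)(0.7934) = 0.7691.
θ_z = arccos(0.7691) = 39.73°, so the elevation is 90° − 39.73° = 50.27°.

50.3°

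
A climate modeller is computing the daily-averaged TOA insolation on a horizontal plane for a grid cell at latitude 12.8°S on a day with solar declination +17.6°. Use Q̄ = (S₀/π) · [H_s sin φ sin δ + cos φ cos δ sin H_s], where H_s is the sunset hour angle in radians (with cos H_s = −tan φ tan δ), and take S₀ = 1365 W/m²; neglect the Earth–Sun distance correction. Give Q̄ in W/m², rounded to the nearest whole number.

359 W/m²

The sunset hour angle satisfies cos H_s = −tan φ tan δ = 0.0721, giving H_s = 85.87°. In radians, H_s = 1.4987.
H_s sin φ sin δ = 1.4987 × -0.2215 × 0.3024 = -0.1004.
cos φ cos δ sin H_s = 0.9751 × 0.9532 × 0.9974 = 0.9270.
Q̄ = (1365/π) × (-0.1004 + 0.9270) = 434.49 × 0.8266 = 359.15 W/m².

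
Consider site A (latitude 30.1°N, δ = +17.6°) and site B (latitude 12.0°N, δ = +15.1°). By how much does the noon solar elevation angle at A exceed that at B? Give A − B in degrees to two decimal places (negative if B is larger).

A: 90° − |30.1 − (17.6)| = 77.50°.
B: 90° − |12.0 − (15.1)| = 86.90°.
A − B = 77.50 − 86.90 = -9.40°.

-9.40°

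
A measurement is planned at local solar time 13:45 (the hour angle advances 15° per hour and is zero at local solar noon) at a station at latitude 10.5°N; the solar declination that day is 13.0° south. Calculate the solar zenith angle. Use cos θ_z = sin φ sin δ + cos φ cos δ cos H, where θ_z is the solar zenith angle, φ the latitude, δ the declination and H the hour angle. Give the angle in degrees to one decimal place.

35.1°

Hour angle H = 15° × (13.75 − 12) = 26.25°.
cos θ_z = sin(10.5°) sin(-13.0°) + cos(10.5°) cos(-13.0°) cos(26.25°) = -0.0410 + 0.8593 = 0.8183.
θ_z = arccos(0.8183) = 35.09°.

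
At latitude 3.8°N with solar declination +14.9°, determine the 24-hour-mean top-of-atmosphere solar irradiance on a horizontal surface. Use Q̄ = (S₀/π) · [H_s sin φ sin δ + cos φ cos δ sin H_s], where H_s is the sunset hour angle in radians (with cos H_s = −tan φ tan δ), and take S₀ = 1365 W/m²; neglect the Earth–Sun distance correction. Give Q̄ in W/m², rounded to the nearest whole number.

431 W/m²

−tan φ tan δ = −(0.0664)(0.2661) = -0.0177; H_s = arccos(-0.0177) = 91.01°. In radians, H_s = 1.5884.
H_s sin φ sin δ = 1.5884 × 0.0663 × 0.2571 = 0.0271.
cos φ cos δ sin H_s = 0.9978 × 0.9664 × 0.9998 = 0.9641.
Q̄ = (1365/π) × (0.0271 + 0.9641) = 434.49 × 0.9912 = 430.67 W/m².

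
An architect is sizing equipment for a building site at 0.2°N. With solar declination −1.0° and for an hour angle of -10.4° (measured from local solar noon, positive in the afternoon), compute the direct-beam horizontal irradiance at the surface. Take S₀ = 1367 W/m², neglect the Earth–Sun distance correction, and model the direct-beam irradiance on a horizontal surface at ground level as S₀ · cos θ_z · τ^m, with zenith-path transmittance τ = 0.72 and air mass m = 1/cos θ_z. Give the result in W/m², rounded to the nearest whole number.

With φ = 0.2°, δ = -1.0°, H = -10.40°: sin φ sin δ = -0.0001, cos φ cos δ cos H = 0.9834, so cos θ_z = 0.9833.
Air mass m = 1/cos θ_z = 1/0.9833 = 1.017; τ^m = 0.72^1.017 = 0.7160.
Surface direct beam = 1367 × 0.9833 × 0.7160 = 962.43 W/m².

962 W/m²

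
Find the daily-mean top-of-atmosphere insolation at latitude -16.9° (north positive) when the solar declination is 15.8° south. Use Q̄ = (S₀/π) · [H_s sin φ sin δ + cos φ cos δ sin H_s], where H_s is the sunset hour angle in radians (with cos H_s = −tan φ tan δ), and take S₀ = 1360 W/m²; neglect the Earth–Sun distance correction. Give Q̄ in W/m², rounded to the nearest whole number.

454 W/m²

The sunset hour angle satisfies cos H_s = −tan φ tan δ = -0.0860, giving H_s = 94.93°. In radians, H_s = 1.6568.
H_s sin φ sin δ = 1.6568 × -0.2907 × -0.2723 = 0.1311.
cos φ cos δ sin H_s = 0.9568 × 0.9622 × 0.9963 = 0.9172.
Q̄ = (1360/π) × (0.1311 + 0.9172) = 432.90 × 1.0483 = 453.81 W/m².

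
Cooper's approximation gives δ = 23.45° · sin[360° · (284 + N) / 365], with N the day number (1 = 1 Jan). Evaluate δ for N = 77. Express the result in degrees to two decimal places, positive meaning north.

360 × (284 + 77) / 365 = 356.055°; sin(356.055°) = -0.0688.
δ = 23.45 × -0.0688 = -1.613° ≈ -1.61°.

-1.61°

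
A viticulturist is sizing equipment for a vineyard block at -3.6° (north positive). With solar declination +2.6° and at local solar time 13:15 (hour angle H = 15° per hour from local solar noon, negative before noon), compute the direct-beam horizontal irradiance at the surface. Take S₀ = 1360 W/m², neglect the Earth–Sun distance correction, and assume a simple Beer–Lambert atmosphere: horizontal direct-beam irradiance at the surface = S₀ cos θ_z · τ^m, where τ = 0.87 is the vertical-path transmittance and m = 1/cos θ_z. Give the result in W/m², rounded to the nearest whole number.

1104 W/m²

Hour angle H = 15° × (13.25 − 12) = 18.75°.
cos θ_z = sin(-3.6°) sin(2.6°) + cos(-3.6°) cos(2.6°) cos(18.75°) = -0.0028 + 0.9441 = 0.9413.
Air mass m = 1/cos θ_z = 1/0.9413 = 1.062; τ^m = 0.87^1.062 = 0.8625.
Surface direct beam = 1360 × 0.9413 × 0.8625 = 1104.14 W/m².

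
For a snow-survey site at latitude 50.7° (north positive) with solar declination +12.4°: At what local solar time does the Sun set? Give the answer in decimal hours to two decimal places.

The sunset hour angle satisfies cos H_s = −tan φ tan δ = -0.2686, giving H_s = 105.58°.
Sunset is at 12 + H_s/15 = 12 + 7.039 = 19.039 h local solar time.

19.04 h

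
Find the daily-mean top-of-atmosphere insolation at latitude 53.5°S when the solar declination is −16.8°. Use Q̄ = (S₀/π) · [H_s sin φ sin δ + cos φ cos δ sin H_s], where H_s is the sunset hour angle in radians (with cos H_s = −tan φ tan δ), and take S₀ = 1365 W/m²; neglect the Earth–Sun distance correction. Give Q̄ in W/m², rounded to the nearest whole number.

−tan φ tan δ = −(-1.3514)(-0.3019) = -0.4080; H_s = arccos(-0.4080) = 114.08°. In radians, H_s = 1.9911.
H_s sin φ sin δ = 1.9911 × -0.8039 × -0.2890 = 0.4626.
cos φ cos δ sin H_s = 0.5948 × 0.9573 × 0.9130 = 0.5199.
Q̄ = (1365/π) × (0.4626 + 0.5199) = 434.49 × 0.9825 = 426.89 W/m².

427 W/m²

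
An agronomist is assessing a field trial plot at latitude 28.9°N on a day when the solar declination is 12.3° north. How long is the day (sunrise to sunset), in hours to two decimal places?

12.92 hours

The sunset hour angle satisfies cos H_s = −tan φ tan δ = -0.1204, giving H_s = 96.92°.
Day length = 2 H_s / 15° h⁻¹ = 193.84° / 15 = 12.923 h.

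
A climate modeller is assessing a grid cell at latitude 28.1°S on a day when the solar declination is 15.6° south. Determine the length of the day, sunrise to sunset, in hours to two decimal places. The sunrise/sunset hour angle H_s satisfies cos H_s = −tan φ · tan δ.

13.14 hours

The sunset hour angle satisfies cos H_s = −tan φ tan δ = -0.1491, giving H_s = 98.57°.
Day length = 2 H_s / 15° h⁻¹ = 197.14° / 15 = 13.143 h.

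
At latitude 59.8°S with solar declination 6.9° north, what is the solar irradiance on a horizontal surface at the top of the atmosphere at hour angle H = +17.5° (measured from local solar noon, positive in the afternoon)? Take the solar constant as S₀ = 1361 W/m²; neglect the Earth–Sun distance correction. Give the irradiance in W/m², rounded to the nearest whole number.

507 W/m²

With φ = -59.8°, δ = 6.9°, H = 17.50°: sin φ sin δ = -0.1038, cos φ cos δ cos H = 0.4763, so cos θ_z = 0.3725.
Top-of-atmosphere irradiance = S₀ cos θ_z = 1361 × 0.3725 = 506.97 W/m².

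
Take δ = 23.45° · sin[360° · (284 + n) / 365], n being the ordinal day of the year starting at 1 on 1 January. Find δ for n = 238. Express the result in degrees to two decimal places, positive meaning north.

360 × (284 + 238) / 365 = 514.849°; sin(514.849°) = 0.4250.
δ = 23.45 × 0.4250 = 9.966° ≈ +9.97°.

+9.97°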